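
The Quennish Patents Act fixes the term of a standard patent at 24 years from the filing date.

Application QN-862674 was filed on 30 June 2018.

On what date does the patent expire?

Filing date + 24 years → 30 June 2042.

June 30, 2042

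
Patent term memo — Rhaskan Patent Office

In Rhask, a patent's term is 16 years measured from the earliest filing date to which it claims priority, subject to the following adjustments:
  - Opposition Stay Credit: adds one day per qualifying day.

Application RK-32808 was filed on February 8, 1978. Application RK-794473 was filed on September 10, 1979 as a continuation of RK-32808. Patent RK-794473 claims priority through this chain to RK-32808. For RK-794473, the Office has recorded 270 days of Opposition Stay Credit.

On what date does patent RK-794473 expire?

Earliest priority filing: 8 February 1978.
Base term: 8 February 1978 + 16 years → 8 February 1994.
Opposition Stay Credit: +270 days → 5 November 1994.

1994-11-05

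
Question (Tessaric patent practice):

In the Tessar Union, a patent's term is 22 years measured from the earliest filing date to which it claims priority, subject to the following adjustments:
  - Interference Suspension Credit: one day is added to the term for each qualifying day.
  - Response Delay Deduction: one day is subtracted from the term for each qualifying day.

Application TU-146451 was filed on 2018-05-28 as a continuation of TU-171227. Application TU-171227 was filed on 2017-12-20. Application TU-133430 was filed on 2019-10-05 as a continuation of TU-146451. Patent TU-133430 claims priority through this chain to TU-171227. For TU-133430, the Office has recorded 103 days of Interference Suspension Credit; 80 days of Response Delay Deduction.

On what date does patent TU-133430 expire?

Earliest priority filing: 20 December 2017.
Base term: 20 December 2017 + 22 years → 20 December 2039.
Interference Suspension Credit: +103 days → 1 April 2040.
Response Delay Deduction: −80 days → 12 January 2040.

2040-01-12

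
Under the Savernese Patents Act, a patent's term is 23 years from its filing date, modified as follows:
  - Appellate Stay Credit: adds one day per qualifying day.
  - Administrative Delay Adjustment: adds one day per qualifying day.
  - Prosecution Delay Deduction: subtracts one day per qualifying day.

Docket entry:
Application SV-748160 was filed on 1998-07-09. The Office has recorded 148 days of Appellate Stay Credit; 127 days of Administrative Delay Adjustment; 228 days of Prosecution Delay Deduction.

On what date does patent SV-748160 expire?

Base term: filing date + 23 years → 9 July 2021.
Appellate Stay Credit: +148 days → 4 December 2021.
Administrative Delay Adjustment: +127 days → 10 April 2022.
Prosecution Delay Deduction: −228 days → 25 August 2021.

August 25, 2021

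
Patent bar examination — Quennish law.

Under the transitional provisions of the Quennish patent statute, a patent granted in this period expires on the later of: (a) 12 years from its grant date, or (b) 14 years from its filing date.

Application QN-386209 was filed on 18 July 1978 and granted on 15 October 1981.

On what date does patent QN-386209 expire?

(a) grant + 12 years → 15 October 1993.
(b) filing + 14 years → 18 July 1992.
Later of the two: 15 October 1993.

October 15, 1993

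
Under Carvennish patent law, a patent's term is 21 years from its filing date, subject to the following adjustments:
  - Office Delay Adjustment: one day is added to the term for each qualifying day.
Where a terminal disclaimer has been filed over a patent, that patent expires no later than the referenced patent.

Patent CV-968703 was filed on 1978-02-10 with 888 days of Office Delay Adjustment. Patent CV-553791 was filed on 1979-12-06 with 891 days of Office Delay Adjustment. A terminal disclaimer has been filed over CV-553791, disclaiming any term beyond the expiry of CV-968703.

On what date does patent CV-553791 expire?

July 17, 2001

Natural term of CV-553791:
  Base: filing + 21 years → 6 December 2000.
  Office Delay Adjustment: +891 days → 16 May 2003.
Expiry of referenced patent CV-968703:
  Base: filing + 21 years → 10 February 1999.
  Office Delay Adjustment: +888 days → 17 July 2001.
Terminal disclaimer: CV-553791 expires on the earlier of 16 May 2003 and 17 July 2001.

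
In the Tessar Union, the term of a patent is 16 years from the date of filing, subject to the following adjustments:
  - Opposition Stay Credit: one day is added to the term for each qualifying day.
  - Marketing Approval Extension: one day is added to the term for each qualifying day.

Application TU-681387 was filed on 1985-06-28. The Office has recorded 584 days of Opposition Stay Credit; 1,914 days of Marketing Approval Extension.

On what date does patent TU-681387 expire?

Base term: filing date + 16 years → 28 June 2001.
Opposition Stay Credit: +584 days → 2 February 2003.
Marketing Approval Extension: +1914 days → 30 April 2008.

2008-04-30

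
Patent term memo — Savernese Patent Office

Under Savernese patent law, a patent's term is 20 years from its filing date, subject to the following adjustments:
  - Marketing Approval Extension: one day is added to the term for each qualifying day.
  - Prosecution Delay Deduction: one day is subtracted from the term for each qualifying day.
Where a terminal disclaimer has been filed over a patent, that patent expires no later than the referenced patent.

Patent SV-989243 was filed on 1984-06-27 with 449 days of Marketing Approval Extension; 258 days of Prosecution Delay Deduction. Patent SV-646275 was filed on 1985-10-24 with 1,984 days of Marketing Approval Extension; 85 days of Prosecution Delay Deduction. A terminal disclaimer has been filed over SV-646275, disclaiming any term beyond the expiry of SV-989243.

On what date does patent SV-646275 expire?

Natural term of SV-646275:
  Base: filing + 20 years → 24 October 2005.
  Marketing Approval Extension: +1984 days → 31 March 2011.
  Prosecution Delay Deduction: −85 days → 5 January 2011.
Expiry of referenced patent SV-989243:
  Base: filing + 20 years → 27 June 2004.
  Marketing Approval Extension: +449 days → 19 September 2005.
  Prosecution Delay Deduction: −258 days → 4 January 2005.
Terminal disclaimer: SV-646275 expires on the earlier of 5 January 2011 and 4 January 2005.

January 4, 2005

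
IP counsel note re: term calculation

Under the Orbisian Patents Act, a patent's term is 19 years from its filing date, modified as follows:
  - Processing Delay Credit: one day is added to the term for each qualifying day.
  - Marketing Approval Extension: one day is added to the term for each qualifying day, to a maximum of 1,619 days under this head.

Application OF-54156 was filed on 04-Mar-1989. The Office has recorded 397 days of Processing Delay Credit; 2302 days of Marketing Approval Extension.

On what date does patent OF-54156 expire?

2013-09-10

Base term: filing date + 19 years → 4 March 2008.
Processing Delay Credit: +397 days → 5 April 2009.
Marketing Approval Extension: 2302 days claimed exceeds the 1619-day cap, so +1619 days → 10 September 2013.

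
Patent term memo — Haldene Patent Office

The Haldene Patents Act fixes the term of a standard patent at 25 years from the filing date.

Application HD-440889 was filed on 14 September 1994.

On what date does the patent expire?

Filing date + 25 years → 14 September 2019.

September 14, 2019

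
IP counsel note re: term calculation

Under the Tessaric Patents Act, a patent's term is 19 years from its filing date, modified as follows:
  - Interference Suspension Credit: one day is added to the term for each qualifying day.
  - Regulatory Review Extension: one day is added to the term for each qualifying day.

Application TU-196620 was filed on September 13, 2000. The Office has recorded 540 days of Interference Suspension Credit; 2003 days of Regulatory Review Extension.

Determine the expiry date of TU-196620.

2026-08-30

Base term: filing date + 19 years → 13 September 2019.
Interference Suspension Credit: +540 days → 6 March 2021.
Regulatory Review Extension: +2003 days → 30 August 2026.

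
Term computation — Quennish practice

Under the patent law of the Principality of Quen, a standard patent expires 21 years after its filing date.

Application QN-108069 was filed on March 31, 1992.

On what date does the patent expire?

Filing date + 21 years → 31 March 2013.

2013-03-31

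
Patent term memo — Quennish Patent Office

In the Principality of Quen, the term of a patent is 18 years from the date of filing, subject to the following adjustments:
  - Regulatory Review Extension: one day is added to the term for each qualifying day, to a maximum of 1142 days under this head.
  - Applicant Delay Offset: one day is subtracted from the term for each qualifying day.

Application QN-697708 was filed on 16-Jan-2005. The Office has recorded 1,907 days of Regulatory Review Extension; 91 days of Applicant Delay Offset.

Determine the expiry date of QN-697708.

December 2, 2025

Base term: filing date + 18 years → 16 January 2023.
Regulatory Review Extension: 1907 days claimed exceeds the 1142-day cap, so +1142 days → 3 March 2026.
Applicant Delay Offset: −91 days → 2 December 2025.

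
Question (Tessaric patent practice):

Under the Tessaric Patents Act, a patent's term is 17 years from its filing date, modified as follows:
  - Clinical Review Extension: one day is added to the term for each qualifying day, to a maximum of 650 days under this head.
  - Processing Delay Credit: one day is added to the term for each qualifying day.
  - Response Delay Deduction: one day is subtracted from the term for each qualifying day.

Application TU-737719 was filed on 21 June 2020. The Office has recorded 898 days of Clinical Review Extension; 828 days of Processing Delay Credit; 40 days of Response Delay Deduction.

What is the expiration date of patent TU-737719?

2041-05-29

Base term: filing date + 17 years → 21 June 2037.
Clinical Review Extension: 898 days claimed exceeds the 650-day cap, so +650 days → 2 April 2039.
Processing Delay Credit: +828 days → 8 July 2041.
Response Delay Deduction: −40 days → 29 May 2041.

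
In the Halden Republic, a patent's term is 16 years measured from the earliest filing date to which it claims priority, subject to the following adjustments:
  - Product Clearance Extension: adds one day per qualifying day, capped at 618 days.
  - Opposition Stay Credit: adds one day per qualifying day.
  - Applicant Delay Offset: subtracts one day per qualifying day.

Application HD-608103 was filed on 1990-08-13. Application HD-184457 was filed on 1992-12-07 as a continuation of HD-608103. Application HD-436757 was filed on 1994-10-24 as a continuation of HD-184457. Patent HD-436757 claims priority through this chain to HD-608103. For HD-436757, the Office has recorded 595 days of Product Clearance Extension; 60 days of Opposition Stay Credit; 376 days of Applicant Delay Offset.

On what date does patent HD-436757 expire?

Earliest priority filing: 13 August 1990.
Base term: 13 August 1990 + 16 years → 13 August 2006.
Product Clearance Extension: 595 days (within the 618-day cap) → +595 days → 30 March 2008.
Opposition Stay Credit: +60 days → 29 May 2008.
Applicant Delay Offset: −376 days → 19 May 2007.

May 19, 2007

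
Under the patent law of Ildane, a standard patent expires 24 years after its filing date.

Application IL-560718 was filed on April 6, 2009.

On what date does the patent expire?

2033-04-06

Filing date + 24 years → 6 April 2033.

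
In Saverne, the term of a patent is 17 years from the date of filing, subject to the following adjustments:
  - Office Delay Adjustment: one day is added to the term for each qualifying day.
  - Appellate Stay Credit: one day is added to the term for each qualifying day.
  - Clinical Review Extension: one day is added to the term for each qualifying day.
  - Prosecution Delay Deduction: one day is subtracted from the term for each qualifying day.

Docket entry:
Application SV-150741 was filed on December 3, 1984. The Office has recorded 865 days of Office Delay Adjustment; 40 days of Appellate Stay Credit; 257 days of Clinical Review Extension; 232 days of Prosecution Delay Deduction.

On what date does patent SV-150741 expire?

Base term: filing date + 17 years → 3 December 2001.
Office Delay Adjustment: +865 days → 16 April 2004.
Appellate Stay Credit: +40 days → 26 May 2004.
Clinical Review Extension: +257 days → 7 February 2005.
Prosecution Delay Deduction: −232 days → 20 June 2004.

June 20, 2004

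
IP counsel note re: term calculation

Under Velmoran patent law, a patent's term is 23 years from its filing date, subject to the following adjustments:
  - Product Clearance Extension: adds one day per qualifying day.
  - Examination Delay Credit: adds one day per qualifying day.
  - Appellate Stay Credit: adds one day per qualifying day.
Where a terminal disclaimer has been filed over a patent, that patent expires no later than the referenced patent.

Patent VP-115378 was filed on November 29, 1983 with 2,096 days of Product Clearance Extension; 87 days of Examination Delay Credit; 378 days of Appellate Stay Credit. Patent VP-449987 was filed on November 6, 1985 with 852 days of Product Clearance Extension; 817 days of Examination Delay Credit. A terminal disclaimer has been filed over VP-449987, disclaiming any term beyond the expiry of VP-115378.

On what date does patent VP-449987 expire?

2013-06-02

Natural term of VP-449987:
  Base: filing + 23 years → 6 November 2008.
  Product Clearance Extension: +852 days → 8 March 2011.
  Examination Delay Credit: +817 days → 2 June 2013.
Expiry of referenced patent VP-115378:
  Base: filing + 23 years → 29 November 2006.
  Product Clearance Extension: +2096 days → 25 August 2012.
  Examination Delay Credit: +87 days → 20 November 2012.
  Appellate Stay Credit: +378 days → 3 December 2013.
Terminal disclaimer: VP-449987 expires on the earlier of 2 June 2013 and 3 December 2013.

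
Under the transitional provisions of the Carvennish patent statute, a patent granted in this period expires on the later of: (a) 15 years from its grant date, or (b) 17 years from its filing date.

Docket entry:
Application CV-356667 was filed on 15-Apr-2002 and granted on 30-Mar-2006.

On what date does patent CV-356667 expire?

(a) grant + 15 years → 30 March 2021.
(b) filing + 17 years → 15 April 2019.
Later of the two: 30 March 2021.

2021-03-30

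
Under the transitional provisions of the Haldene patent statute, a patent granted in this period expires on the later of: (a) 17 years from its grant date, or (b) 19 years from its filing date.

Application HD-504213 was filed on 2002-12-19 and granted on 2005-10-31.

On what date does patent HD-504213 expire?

(a) grant + 17 years → 31 October 2022.
(b) filing + 19 years → 19 December 2021.
Later of the two: 31 October 2022.

2022-10-31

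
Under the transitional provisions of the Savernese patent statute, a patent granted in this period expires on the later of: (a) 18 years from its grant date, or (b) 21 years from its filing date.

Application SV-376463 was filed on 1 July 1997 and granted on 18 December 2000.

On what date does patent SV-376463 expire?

(a) grant + 18 years → 18 December 2018.
(b) filing + 21 years → 1 July 2018.
Later of the two: 18 December 2018.

December 18, 2018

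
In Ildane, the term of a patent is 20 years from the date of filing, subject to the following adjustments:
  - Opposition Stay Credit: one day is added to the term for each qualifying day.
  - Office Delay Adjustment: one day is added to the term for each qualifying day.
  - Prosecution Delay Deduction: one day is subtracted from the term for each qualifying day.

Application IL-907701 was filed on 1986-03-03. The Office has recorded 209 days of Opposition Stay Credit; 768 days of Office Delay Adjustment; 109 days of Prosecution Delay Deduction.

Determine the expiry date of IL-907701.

2008-07-18

Base term: filing date + 20 years → 3 March 2006.
Opposition Stay Credit: +209 days → 28 September 2006.
Office Delay Adjustment: +768 days → 4 November 2008.
Prosecution Delay Deduction: −109 days → 18 July 2008.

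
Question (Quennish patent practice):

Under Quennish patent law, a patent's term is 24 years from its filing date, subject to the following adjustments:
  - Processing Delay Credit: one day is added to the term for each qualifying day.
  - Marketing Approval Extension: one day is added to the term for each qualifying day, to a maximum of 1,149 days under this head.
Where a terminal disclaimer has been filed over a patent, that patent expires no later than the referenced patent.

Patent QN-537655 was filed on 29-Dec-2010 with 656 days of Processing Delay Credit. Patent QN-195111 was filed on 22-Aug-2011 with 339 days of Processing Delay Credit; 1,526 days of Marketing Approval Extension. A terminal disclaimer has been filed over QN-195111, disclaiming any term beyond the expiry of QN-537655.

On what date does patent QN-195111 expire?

October 15, 2036

Natural term of QN-195111:
  Base: filing + 24 years → 22 August 2035.
  Processing Delay Credit: +339 days → 26 July 2036.
  Marketing Approval Extension: 1526 days claimed exceeds the 1149-day cap, so +1149 days → 18 September 2039.
Expiry of referenced patent QN-537655:
  Base: filing + 24 years → 29 December 2034.
  Processing Delay Credit: +656 days → 15 October 2036.
Terminal disclaimer: QN-195111 expires on the earlier of 18 September 2039 and 15 October 2036.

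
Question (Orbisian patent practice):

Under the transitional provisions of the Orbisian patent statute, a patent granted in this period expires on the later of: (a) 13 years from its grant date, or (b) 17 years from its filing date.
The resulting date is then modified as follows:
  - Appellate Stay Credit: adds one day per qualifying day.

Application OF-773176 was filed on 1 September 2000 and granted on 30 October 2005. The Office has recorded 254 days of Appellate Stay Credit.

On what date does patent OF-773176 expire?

(a) grant + 13 years → 30 October 2018.
(b) filing + 17 years → 1 September 2017.
Later of the two: 30 October 2018.
Appellate Stay Credit: +254 days → 11 July 2019.

July 11, 2019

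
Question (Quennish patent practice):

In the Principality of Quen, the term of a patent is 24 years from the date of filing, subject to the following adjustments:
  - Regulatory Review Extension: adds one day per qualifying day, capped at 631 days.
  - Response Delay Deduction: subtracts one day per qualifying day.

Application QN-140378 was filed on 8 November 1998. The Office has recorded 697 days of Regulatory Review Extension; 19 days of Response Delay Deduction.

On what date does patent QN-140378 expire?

Base term: filing date + 24 years → 8 November 2022.
Regulatory Review Extension: 697 days claimed exceeds the 631-day cap, so +631 days → 31 July 2024.
Response Delay Deduction: −19 days → 12 July 2024.

July 12, 2024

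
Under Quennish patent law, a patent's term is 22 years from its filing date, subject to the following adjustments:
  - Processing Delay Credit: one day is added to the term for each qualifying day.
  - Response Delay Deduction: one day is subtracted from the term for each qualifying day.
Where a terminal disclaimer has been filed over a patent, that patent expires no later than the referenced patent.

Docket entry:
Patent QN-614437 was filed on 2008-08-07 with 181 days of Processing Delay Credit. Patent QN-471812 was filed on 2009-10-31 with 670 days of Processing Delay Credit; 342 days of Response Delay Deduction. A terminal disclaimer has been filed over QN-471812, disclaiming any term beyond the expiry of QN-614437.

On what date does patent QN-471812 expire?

Natural term of QN-471812:
  Base: filing + 22 years → 31 October 2031.
  Processing Delay Credit: +670 days → 31 August 2033.
  Response Delay Deduction: −342 days → 23 September 2032.
Expiry of referenced patent QN-614437:
  Base: filing + 22 years → 7 August 2030.
  Processing Delay Credit: +181 days → 4 February 2031.
Terminal disclaimer: QN-471812 expires on the earlier of 23 September 2032 and 4 February 2031.

2031-02-04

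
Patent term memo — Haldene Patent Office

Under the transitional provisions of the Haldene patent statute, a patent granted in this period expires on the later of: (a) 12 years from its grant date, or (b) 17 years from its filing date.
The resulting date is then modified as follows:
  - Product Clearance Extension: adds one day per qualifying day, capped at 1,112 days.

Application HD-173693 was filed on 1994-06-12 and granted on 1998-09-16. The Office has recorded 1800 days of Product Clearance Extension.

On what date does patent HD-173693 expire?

June 28, 2014

(a) grant + 12 years → 16 September 2010.
(b) filing + 17 years → 12 June 2011.
Later of the two: 12 June 2011.
Product Clearance Extension: 1800 days claimed exceeds the 1112-day cap, so +1112 days → 28 June 2014.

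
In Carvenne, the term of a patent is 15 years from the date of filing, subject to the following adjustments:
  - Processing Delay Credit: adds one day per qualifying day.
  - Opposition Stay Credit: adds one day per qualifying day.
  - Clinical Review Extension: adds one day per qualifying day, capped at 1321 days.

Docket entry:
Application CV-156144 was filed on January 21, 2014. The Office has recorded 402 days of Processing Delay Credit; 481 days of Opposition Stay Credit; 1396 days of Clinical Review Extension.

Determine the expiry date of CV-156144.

2035-02-03

Base term: filing date + 15 years → 21 January 2029.
Processing Delay Credit: +402 days → 27 February 2030.
Opposition Stay Credit: +481 days → 23 June 2031.
Clinical Review Extension: 1396 days claimed exceeds the 1321-day cap, so +1321 days → 3 February 2035.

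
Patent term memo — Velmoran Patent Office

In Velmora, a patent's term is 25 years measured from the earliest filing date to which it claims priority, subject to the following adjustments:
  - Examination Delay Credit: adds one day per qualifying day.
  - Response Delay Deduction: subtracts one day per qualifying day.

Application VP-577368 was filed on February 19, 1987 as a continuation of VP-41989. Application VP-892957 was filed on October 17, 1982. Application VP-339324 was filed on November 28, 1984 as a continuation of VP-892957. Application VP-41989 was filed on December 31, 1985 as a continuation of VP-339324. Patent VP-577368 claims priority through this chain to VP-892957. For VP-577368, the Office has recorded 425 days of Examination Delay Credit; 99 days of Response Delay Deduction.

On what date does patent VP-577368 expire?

September 7, 2008

Earliest priority filing: 17 October 1982.
Base term: 17 October 1982 + 25 years → 17 October 2007.
Examination Delay Credit: +425 days → 15 December 2008.
Response Delay Deduction: −99 days → 7 September 2008.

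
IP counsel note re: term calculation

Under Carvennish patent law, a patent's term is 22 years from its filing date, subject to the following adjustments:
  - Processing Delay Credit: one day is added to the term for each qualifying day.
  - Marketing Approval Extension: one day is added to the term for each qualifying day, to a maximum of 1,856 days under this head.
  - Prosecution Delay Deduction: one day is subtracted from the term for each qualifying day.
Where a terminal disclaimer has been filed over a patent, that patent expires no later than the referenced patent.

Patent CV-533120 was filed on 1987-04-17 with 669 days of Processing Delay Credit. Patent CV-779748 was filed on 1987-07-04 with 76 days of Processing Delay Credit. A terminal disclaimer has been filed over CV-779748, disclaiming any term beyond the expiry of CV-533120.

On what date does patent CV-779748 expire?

September 18, 2009

Natural term of CV-779748:
  Base: filing + 22 years → 4 July 2009.
  Processing Delay Credit: +76 days → 18 September 2009.
Expiry of referenced patent CV-533120:
  Base: filing + 22 years → 17 April 2009.
  Processing Delay Credit: +669 days → 15 February 2011.
Terminal disclaimer: CV-779748 expires on the earlier of 18 September 2009 and 15 February 2011.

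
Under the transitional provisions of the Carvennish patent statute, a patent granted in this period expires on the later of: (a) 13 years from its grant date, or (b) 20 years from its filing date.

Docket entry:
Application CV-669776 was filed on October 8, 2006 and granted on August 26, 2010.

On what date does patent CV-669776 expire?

(a) grant + 13 years → 26 August 2023.
(b) filing + 20 years → 8 October 2026.
Later of the two: 8 October 2026.

2026-10-08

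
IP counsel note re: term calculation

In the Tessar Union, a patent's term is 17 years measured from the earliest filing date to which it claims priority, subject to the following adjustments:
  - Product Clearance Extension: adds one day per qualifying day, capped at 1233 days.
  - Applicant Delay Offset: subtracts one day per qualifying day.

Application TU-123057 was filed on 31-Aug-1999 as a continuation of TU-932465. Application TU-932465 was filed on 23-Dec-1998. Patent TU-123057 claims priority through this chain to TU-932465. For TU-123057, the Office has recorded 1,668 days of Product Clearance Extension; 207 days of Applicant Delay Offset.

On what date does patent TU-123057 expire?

Earliest priority filing: 23 December 1998.
Base term: 23 December 1998 + 17 years → 23 December 2015.
Product Clearance Extension: 1668 days claimed exceeds the 1233-day cap, so +1233 days → 9 May 2019.
Applicant Delay Offset: −207 days → 14 October 2018.

October 14, 2018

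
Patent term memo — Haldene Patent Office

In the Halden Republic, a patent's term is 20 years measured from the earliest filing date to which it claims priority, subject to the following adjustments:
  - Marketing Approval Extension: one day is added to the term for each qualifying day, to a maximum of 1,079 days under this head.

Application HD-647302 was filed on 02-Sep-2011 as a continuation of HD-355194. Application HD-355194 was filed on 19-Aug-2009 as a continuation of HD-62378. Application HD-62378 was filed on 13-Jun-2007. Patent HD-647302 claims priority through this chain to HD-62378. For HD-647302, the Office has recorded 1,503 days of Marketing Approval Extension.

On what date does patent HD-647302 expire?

2030-05-27

Earliest priority filing: 13 June 2007.
Base term: 13 June 2007 + 20 years → 13 June 2027.
Marketing Approval Extension: 1503 days claimed exceeds the 1079-day cap, so +1079 days → 27 May 2030.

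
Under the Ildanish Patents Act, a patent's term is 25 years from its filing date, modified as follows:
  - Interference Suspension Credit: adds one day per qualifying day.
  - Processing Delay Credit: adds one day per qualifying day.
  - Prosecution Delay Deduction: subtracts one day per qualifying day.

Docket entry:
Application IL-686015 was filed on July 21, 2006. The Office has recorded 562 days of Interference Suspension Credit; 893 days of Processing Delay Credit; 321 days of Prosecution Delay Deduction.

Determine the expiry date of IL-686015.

2034-08-28

Base term: filing date + 25 years → 21 July 2031.
Interference Suspension Credit: +562 days → 2 February 2033.
Processing Delay Credit: +893 days → 15 July 2035.
Prosecution Delay Deduction: −321 days → 28 August 2034.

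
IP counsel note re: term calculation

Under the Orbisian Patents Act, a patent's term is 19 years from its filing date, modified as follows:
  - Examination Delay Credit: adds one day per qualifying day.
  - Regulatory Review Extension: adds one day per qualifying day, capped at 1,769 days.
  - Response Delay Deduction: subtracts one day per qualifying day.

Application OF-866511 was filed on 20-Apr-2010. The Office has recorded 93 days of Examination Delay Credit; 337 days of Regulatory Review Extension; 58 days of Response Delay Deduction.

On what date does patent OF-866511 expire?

April 27, 2030

Base term: filing date + 19 years → 20 April 2029.
Examination Delay Credit: +93 days → 22 July 2029.
Regulatory Review Extension: 337 days (within the 1769-day cap) → +337 days → 24 June 2030.
Response Delay Deduction: −58 days → 27 April 2030.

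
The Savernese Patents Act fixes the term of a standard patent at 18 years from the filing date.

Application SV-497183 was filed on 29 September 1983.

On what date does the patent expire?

Filing date + 18 years → 29 September 2001.

September 29, 2001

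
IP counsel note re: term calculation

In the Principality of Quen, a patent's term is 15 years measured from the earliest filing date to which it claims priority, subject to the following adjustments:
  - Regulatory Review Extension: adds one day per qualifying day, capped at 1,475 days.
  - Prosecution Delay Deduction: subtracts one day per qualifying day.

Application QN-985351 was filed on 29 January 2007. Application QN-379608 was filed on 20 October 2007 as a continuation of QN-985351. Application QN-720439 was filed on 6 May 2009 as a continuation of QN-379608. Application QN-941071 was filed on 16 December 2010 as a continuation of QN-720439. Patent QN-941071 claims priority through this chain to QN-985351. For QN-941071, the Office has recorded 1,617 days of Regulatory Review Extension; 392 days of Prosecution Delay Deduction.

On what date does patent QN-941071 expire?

January 16, 2025

Earliest priority filing: 29 January 2007.
Base term: 29 January 2007 + 15 years → 29 January 2022.
Regulatory Review Extension: 1617 days claimed exceeds the 1475-day cap, so +1475 days → 12 February 2026.
Prosecution Delay Deduction: −392 days → 16 January 2025.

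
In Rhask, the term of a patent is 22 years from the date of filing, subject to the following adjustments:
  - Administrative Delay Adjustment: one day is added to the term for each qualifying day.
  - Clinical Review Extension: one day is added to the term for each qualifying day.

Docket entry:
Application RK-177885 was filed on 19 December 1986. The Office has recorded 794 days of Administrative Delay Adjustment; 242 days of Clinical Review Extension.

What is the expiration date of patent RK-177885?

Base term: filing date + 22 years → 19 December 2008.
Administrative Delay Adjustment: +794 days → 21 February 2011.
Clinical Review Extension: +242 days → 21 October 2011.

October 21, 2011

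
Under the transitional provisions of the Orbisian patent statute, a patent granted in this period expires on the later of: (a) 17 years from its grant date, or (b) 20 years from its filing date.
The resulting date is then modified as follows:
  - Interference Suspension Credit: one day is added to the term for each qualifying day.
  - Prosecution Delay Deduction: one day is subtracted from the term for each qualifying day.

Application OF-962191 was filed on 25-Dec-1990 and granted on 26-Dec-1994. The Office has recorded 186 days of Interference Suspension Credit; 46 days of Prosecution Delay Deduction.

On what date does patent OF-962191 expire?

(a) grant + 17 years → 26 December 2011.
(b) filing + 20 years → 25 December 2010.
Later of the two: 26 December 2011.
Interference Suspension Credit: +186 days → 29 June 2012.
Prosecution Delay Deduction: −46 days → 14 May 2012.

May 14, 2012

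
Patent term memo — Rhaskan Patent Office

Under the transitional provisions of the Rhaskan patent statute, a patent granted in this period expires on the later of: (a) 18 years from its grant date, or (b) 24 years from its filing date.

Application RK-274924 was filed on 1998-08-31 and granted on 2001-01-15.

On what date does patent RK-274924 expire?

(a) grant + 18 years → 15 January 2019.
(b) filing + 24 years → 31 August 2022.
Later of the two: 31 August 2022.

August 31, 2022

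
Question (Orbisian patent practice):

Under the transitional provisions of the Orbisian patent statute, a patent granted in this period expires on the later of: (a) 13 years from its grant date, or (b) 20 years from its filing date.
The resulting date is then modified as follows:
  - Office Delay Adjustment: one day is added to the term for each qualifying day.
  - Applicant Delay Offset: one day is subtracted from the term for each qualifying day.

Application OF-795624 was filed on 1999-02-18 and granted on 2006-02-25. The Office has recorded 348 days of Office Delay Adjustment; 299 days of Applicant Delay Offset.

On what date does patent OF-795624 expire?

(a) grant + 13 years → 25 February 2019.
(b) filing + 20 years → 18 February 2019.
Later of the two: 25 February 2019.
Office Delay Adjustment: +348 days → 8 February 2020.
Applicant Delay Offset: −299 days → 15 April 2019.

2019-04-15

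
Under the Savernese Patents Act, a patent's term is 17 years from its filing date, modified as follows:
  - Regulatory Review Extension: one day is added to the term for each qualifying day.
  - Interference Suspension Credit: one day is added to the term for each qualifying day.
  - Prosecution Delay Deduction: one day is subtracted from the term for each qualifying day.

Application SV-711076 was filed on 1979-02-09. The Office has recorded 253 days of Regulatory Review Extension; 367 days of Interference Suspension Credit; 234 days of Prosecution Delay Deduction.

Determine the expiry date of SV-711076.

March 1, 1997

Base term: filing date + 17 years → 9 February 1996.
Regulatory Review Extension: +253 days → 19 October 1996.
Interference Suspension Credit: +367 days → 21 October 1997.
Prosecution Delay Deduction: −234 days → 1 March 1997.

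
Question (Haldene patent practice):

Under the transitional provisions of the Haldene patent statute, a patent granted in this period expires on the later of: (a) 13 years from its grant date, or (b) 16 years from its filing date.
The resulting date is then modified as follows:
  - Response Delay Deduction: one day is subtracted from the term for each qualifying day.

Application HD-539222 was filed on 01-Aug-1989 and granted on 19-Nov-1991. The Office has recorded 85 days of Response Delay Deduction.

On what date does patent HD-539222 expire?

(a) grant + 13 years → 19 November 2004.
(b) filing + 16 years → 1 August 2005.
Later of the two: 1 August 2005.
Response Delay Deduction: −85 days → 8 May 2005.

2005-05-08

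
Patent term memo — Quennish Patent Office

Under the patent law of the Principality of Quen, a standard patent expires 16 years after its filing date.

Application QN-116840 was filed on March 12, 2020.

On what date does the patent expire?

Filing date + 16 years → 12 March 2036.

2036-03-12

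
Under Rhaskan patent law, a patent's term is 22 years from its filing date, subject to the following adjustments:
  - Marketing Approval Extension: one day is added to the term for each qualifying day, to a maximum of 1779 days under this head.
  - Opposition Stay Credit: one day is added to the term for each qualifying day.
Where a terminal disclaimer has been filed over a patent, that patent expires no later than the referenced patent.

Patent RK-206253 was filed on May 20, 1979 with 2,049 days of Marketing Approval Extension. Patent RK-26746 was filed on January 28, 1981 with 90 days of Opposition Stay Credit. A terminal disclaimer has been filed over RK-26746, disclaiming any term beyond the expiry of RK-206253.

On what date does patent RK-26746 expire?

2003-04-28

Natural term of RK-26746:
  Base: filing + 22 years → 28 January 2003.
  Opposition Stay Credit: +90 days → 28 April 2003.
Expiry of referenced patent RK-206253:
  Base: filing + 22 years → 20 May 2001.
  Marketing Approval Extension: 2049 days claimed exceeds the 1779-day cap, so +1779 days → 3 April 2006.
Terminal disclaimer: RK-26746 expires on the earlier of 28 April 2003 and 3 April 2006.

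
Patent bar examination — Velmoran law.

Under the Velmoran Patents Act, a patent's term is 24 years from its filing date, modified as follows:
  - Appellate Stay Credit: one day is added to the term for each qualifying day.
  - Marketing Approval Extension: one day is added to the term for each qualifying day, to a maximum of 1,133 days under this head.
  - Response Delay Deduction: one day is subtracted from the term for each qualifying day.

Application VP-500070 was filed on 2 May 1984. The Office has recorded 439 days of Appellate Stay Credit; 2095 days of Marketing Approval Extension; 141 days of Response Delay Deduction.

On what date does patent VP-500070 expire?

2012-04-02

Base term: filing date + 24 years → 2 May 2008.
Appellate Stay Credit: +439 days → 15 July 2009.
Marketing Approval Extension: 2095 days claimed exceeds the 1133-day cap, so +1133 days → 21 August 2012.
Response Delay Deduction: −141 days → 2 April 2012.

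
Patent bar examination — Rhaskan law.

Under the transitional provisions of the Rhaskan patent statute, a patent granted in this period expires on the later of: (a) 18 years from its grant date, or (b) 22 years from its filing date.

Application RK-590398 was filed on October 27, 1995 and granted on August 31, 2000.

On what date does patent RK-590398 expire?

(a) grant + 18 years → 31 August 2018.
(b) filing + 22 years → 27 October 2017.
Later of the two: 31 August 2018.

August 31, 2018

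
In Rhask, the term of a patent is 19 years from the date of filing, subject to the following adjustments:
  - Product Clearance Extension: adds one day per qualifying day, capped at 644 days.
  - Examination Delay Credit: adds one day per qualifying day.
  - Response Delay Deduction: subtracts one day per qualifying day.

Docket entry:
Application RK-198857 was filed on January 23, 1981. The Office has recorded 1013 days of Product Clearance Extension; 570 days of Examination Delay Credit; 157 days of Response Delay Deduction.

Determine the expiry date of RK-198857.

2002-12-15

Base term: filing date + 19 years → 23 January 2000.
Product Clearance Extension: 1013 days claimed exceeds the 644-day cap, so +644 days → 28 October 2001.
Examination Delay Credit: +570 days → 21 May 2003.
Response Delay Deduction: −157 days → 15 December 2002.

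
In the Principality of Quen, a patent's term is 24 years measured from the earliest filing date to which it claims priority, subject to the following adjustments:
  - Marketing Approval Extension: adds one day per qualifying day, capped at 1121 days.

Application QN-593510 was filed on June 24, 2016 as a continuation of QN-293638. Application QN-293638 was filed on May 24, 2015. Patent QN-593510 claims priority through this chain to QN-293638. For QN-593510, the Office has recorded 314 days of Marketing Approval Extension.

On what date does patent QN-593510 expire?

Earliest priority filing: 24 May 2015.
Base term: 24 May 2015 + 24 years → 24 May 2039.
Marketing Approval Extension: 314 days (within the 1121-day cap) → +314 days → 2 April 2040.

2040-04-02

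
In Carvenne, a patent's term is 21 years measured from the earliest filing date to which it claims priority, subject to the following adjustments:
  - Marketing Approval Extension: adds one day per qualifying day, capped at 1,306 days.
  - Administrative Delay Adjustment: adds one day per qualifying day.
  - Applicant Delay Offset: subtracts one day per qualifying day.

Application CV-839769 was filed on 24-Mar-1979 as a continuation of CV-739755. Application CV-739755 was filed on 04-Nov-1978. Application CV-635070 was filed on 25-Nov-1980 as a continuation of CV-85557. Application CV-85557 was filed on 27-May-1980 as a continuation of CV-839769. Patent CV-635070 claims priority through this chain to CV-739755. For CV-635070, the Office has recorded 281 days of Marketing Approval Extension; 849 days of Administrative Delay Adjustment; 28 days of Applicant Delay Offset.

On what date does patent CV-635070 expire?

Earliest priority filing: 4 November 1978.
Base term: 4 November 1978 + 21 years → 4 November 1999.
Marketing Approval Extension: 281 days (within the 1306-day cap) → +281 days → 11 August 2000.
Administrative Delay Adjustment: +849 days → 8 December 2002.
Applicant Delay Offset: −28 days → 10 November 2002.

2002-11-10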